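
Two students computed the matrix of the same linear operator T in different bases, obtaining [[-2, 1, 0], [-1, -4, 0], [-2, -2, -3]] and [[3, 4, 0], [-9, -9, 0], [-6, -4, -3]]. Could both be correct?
Two matrices over a field are similar if and only if they have the same invariant factors.

Both A and B have characteristic polynomial (x + 3)^3 and minimal polynomial (x + 3)^2. Computing further, both have invariant factors x + 3, (x + 3)^2. Hence A and B are similar.

Yes.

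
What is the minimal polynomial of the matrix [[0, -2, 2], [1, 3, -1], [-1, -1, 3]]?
m_A(x) = (x - 2)^2

The characteristic polynomial factors as (x - 2)^3. The minimal polynomial is ∏(x - λ)^{k_λ} where k_λ is the size of the largest Jordan block at λ.

For λ = 2: rank(A - 2I) = 1, and the largest Jordan block has size 2 (the smallest k with rank((A - 2I)^k) = rank((A - 2I)^(k+1))).

So m_A(x) = (x - 2)^2.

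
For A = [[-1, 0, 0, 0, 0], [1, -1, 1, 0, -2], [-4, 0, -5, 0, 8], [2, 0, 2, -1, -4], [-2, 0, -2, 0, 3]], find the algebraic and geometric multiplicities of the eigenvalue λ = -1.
algebraic multiplicity 5, geometric multiplicity 4

The characteristic polynomial is (x + 1)^5, so the factor x + 1 appears with exponent 5: the algebraic multiplicity is 5.

rank(A + I) = 1, so the eigenspace has dimension 5 - 1 = 4: the geometric multiplicity is 4.

Since 4 < 5, A is not diagonalizable.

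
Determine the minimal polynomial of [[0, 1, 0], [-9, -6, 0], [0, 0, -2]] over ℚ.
The characteristic polynomial factors as (x + 2)(x + 3)^2. The minimal polynomial is ∏(x - λ)^{k_λ} where k_λ is the size of the largest Jordan block at λ.

For λ = -3: rank(A + 3I) = 2, and the largest Jordan block has size 2 (the smallest k with rank((A + 3I)^k) = rank((A + 3I)^(k+1))).
For λ = -2: rank(A + 2I) = 2, and the largest Jordan block has size 1 (the smallest k with rank((A + 2I)^k) = rank((A + 2I)^(k+1))).

So m_A(x) = (x + 2)(x + 3)^2.

m_A(x) = (x + 2)(x + 3)^2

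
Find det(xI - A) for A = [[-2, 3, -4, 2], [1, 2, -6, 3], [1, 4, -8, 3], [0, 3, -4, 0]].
xI - A = [[x + 2, -3, 4, -2], [-1, x - 2, 6, -3], [-1, -4, x + 8, -3], [0, -3, 4, x]].

Expanding det(xI - A) along the first row:
det(xI - A) = + (x + 2)·det([[x - 2, 6, -3], [-4, x + 8, -3], [-3, 4, x]]) - (-3)·det([[-1, 6, -3], [-1, x + 8, -3], [0, 4, x]]) + (4)·det([[-1, x - 2, -3], [-1, -4, -3], [0, -3, x]]) - (-2)·det([[-1, x - 2, 6], [-1, -4, x + 8], [0, -3, 4]]).

Evaluating gives χ_A(x) = x^4 + 8x^3 + 24x^2 + 32x + 16 = (x + 2)^4.

χ_A(x) = (x + 2)^4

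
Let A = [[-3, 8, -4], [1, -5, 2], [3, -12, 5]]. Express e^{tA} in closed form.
e^{tA} = [[(1 - 2*t)*e^{-t}, 8*t*e^{-t}, -4*t*e^{-t}], [t*e^{-t}, (1 - 4*t)*e^{-t}, 2*t*e^{-t}], [3*t*e^{-t}, -12*t*e^{-t}, (6*t + 1)*e^{-t}]]

A has Jordan form J = [[-1, 1, 0], [0, -1, 0], [0, 0, -1]] with A = PJP^{-1}, so e^{tA} = P e^{tJ} P^{-1}.

For a Jordan block J_k(λ), e^{tJ_k(λ)} = e^{λt} · (I + tN + t^2 N^2/2! + ... + t^{k-1} N^{k-1}/(k-1)!) where N is the nilpotent superdiagonal part.

Assembling the blocks and conjugating back gives the entries of e^{tA} as shown above.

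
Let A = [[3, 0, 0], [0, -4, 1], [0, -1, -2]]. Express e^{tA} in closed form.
A has Jordan form J = [[-3, 1, 0], [0, -3, 0], [0, 0, 3]] with A = PJP^{-1}, so e^{tA} = P e^{tJ} P^{-1}.

For a Jordan block J_k(λ), e^{tJ_k(λ)} = e^{λt} · (I + tN + t^2 N^2/2! + ... + t^{k-1} N^{k-1}/(k-1)!) where N is the nilpotent superdiagonal part.

Assembling the blocks and conjugating back gives the entries of e^{tA} as shown above.

e^{tA} = [[e^{3*t}, 0, 0], [0, (1 - t)*e^{-3*t}, t*e^{-3*t}], [0, -t*e^{-3*t}, (t + 1)*e^{-3*t}]]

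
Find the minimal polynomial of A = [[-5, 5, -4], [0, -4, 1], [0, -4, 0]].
The characteristic polynomial factors as (x + 2)^2(x + 5). The minimal polynomial is ∏(x - λ)^{k_λ} where k_λ is the size of the largest Jordan block at λ.

For λ = -5: rank(A + 5I) = 2, and the largest Jordan block has size 1 (the smallest k with rank((A + 5I)^k) = rank((A + 5I)^(k+1))).
For λ = -2: rank(A + 2I) = 2, and the largest Jordan block has size 2 (the smallest k with rank((A + 2I)^k) = rank((A + 2I)^(k+1))).

So m_A(x) = (x + 2)^2(x + 5).

m_A(x) = (x + 2)^2(x + 5)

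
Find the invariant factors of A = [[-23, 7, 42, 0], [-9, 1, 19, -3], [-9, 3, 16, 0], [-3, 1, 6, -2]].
x + 2, (x + 2)^3

The Jordan structure of A has elementary divisors (x + 2)^3, (x + 2). Arranging the block sizes at each eigenvalue in decreasing order and taking row products gives the invariant factors.

Invariant factors (smallest first, each dividing the next): x + 2, (x + 2)^3.

Check: the last factor (x + 2)^3 is the minimal polynomial, and the product (x + 2)^4 is the characteristic polynomial.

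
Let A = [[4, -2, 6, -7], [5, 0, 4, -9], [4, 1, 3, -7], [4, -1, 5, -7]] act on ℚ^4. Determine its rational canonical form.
The invariant factors of A (the non-unit diagonal entries of the Smith normal form of xI - A over ℚ[x]) are x(x^3 - x + 3), each dividing the next. The characteristic polynomial is their product, x(x^3 - x + 3).

The rational canonical form is the block-diagonal matrix of companion matrices C(f_i):
R = [[0, 0, 0, 0], [1, 0, 0, -3], [0, 1, 0, 1], [0, 0, 1, 0]].

Note the characteristic polynomial does not split into linear factors over ℚ, so A has no Jordan form over ℚ; the rational canonical form exists over any field.

R = [[0, 0, 0, 0], [1, 0, 0, -3], [0, 1, 0, 1], [0, 0, 1, 0]]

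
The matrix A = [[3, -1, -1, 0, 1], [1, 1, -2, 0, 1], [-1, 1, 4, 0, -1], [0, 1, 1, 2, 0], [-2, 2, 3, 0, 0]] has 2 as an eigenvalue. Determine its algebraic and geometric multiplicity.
algebraic multiplicity 5, geometric multiplicity 2

The characteristic polynomial is (x - 2)^5, so the factor x - 2 appears with exponent 5: the algebraic multiplicity is 5.

rank(A - 2I) = 3, so the eigenspace has dimension 5 - 3 = 2: the geometric multiplicity is 2.

Since 2 < 5, A is not diagonalizable.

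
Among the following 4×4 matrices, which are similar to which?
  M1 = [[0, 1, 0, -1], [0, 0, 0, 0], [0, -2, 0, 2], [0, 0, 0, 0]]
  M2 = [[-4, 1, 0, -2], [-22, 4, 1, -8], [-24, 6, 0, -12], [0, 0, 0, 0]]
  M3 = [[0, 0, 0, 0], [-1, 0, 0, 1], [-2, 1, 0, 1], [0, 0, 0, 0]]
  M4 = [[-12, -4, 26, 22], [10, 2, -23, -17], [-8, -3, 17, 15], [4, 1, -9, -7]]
2 classes: {M1}, {M2, M3, M4}

Characteristic polynomials: χ_{M1} = x^4, χ_{M2} = x^4, χ_{M3} = x^4, χ_{M4} = x^4.

{M1}: invariant factors x, x, x^2.

{M2, M3, M4}: invariant factors x, x^3.

Matrices are similar if and only if their invariant-factor lists agree; the partition into similarity classes is {M1}, {M2, M3, M4}.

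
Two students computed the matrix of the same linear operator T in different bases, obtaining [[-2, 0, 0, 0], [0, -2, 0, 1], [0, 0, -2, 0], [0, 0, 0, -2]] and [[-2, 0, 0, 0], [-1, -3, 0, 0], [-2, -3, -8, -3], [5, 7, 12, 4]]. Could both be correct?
No.

trace(A) = -8 but trace(B) = -9. The trace is a similarity invariant, so A and B are not similar.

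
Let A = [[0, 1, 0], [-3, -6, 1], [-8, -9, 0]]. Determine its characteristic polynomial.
χ_A(x) = (x + 2)^3

xI - A = [[x, -1, 0], [3, x + 6, -1], [8, 9, x]].

Expanding det(xI - A) along the first row:
det(xI - A) = + (x)·det([[x + 6, -1], [9, x]]) - (-1)·det([[3, -1], [8, x]]) + (0)·det([[3, x + 6], [8, 9]]).

Evaluating gives χ_A(x) = x^3 + 6x^2 + 12x + 8 = (x + 2)^3.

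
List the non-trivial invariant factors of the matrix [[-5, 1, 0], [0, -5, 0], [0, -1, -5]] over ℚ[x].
The Jordan structure of A has elementary divisors (x + 5)^2, (x + 5). Arranging the block sizes at each eigenvalue in decreasing order and taking row products gives the invariant factors.

Invariant factors (smallest first, each dividing the next): x + 5, (x + 5)^2.

Check: the last factor (x + 5)^2 is the minimal polynomial, and the product (x + 5)^3 is the characteristic polynomial.

x + 5, (x + 5)^2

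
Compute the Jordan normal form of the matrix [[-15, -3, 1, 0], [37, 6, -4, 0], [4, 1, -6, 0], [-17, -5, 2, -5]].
J = [[-5, 1, 0, 0], [0, -5, 1, 0], [0, 0, -5, 0], [0, 0, 0, -5]]

The characteristic polynomial is det(xI - A) = (x + 5)^4, so the eigenvalues are -5 (algebraic multiplicity 4).

For λ = -5: rank(A + 5I) = 2, rank((A + 5I)^2) = 1, rank((A + 5I)^3) = 0. The eigenspace has dimension 4 - 2 = 2, so there are 2 Jordan blocks; the rank sequence gives block sizes [3, 1].

Assembling the blocks gives the Jordan form J above.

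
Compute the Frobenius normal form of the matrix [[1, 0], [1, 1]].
R = [[0, -1], [1, 2]]

The invariant factors of A (the non-unit diagonal entries of the Smith normal form of xI - A over ℚ[x]) are (x - 1)^2, each dividing the next. The characteristic polynomial is their product, (x - 1)^2.

The rational canonical form is the block-diagonal matrix of companion matrices C(f_i):
R = [[0, -1], [1, 2]].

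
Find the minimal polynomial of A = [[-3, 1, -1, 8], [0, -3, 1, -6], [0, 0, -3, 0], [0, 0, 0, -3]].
m_A(x) = (x + 3)^3

The characteristic polynomial factors as (x + 3)^4. The minimal polynomial is ∏(x - λ)^{k_λ} where k_λ is the size of the largest Jordan block at λ.

For λ = -3: rank(A + 3I) = 2, and the largest Jordan block has size 3 (the smallest k with rank((A + 3I)^k) = rank((A + 3I)^(k+1))).

So m_A(x) = (x + 3)^3.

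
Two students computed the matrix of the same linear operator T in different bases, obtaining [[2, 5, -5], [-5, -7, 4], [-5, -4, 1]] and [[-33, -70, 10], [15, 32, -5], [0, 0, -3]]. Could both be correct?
No.

Both have characteristic polynomial (x - 2)(x + 3)^2, but the minimal polynomial of A is (x - 2)(x + 3)^2 while the minimal polynomial of B is (x - 2)(x + 3). The minimal polynomial is a similarity invariant, so A and B are not similar.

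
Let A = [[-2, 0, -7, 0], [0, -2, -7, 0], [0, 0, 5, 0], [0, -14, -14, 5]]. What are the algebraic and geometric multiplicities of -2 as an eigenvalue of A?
algebraic multiplicity 2, geometric multiplicity 2

The characteristic polynomial is (x - 5)^2(x + 2)^2, so the factor x + 2 appears with exponent 2: the algebraic multiplicity is 2.

rank(A + 2I) = 2, so the eigenspace has dimension 4 - 2 = 2: the geometric multiplicity is 2.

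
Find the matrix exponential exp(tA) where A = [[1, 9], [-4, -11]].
e^{tA} = [[(6*t + 1)*e^{-5*t}, 9*t*e^{-5*t}], [-4*t*e^{-5*t}, (1 - 6*t)*e^{-5*t}]]

A has Jordan form J = [[-5, 1], [0, -5]] with A = PJP^{-1}, so e^{tA} = P e^{tJ} P^{-1}.

For a Jordan block J_k(λ), e^{tJ_k(λ)} = e^{λt} · (I + tN + t^2 N^2/2! + ... + t^{k-1} N^{k-1}/(k-1)!) where N is the nilpotent superdiagonal part.

Assembling the blocks and conjugating back gives the entries of e^{tA} as shown above.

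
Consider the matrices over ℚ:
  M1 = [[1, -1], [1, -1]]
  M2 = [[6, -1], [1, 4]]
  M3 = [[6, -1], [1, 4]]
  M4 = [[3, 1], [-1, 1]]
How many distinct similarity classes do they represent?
3 classes: {M1}, {M2, M3}, {M4}

Characteristic polynomials: χ_{M1} = x^2, χ_{M2} = (x - 5)^2, χ_{M3} = (x - 5)^2, χ_{M4} = (x - 2)^2.

{M1}: invariant factors x^2.

{M2, M3}: invariant factors (x - 5)^2.

{M4}: invariant factors (x - 2)^2.

Matrices are similar if and only if their invariant-factor lists agree; the partition into similarity classes is {M1}, {M2, M3}, {M4}.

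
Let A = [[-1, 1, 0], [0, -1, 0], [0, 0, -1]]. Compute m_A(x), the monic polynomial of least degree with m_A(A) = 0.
m_A(x) = (x + 1)^2

The characteristic polynomial factors as (x + 1)^3. The minimal polynomial is ∏(x - λ)^{k_λ} where k_λ is the size of the largest Jordan block at λ.

For λ = -1: rank(A + I) = 1, and the largest Jordan block has size 2 (the smallest k with rank((A + I)^k) = rank((A + I)^(k+1))).

So m_A(x) = (x + 1)^2.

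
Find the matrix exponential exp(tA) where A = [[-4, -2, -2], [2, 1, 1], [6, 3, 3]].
e^{tA} = [[1 - 4*t, -2*t, -2*t], [2*t, t + 1, t], [6*t, 3*t, 3*t + 1]]

A has Jordan form J = [[0, 1, 0], [0, 0, 0], [0, 0, 0]] with A = PJP^{-1}, so e^{tA} = P e^{tJ} P^{-1}.

For a Jordan block J_k(λ), e^{tJ_k(λ)} = e^{λt} · (I + tN + t^2 N^2/2! + ... + t^{k-1} N^{k-1}/(k-1)!) where N is the nilpotent superdiagonal part.

Assembling the blocks and conjugating back gives the entries of e^{tA} as shown above.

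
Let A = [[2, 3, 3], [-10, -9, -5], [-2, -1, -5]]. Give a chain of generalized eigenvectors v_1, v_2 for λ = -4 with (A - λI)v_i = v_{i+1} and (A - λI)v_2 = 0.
We seek v_1 ∈ ker((A + 4I)^2) \ ker(A + 4I), then set v_{i+1} = (A + 4I) v_i.

One such chain is v_1 = [[0, 2, -1]]^T, v_2 = [[3, -5, -1]]^T. Check: (A + 4I) v_2 = [[0, 0, 0]]^T = 0.

v_1 = [[0, 2, -1]]^T, v_2 = [[3, -5, -1]]^T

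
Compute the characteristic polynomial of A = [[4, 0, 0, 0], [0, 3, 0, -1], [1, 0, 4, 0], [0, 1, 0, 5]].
χ_A(x) = (x - 4)^4

xI - A = [[x - 4, 0, 0, 0], [0, x - 3, 0, 1], [-1, 0, x - 4, 0], [0, -1, 0, x - 5]].

Expanding det(xI - A) along the first row:
det(xI - A) = + (x - 4)·det([[x - 3, 0, 1], [0, x - 4, 0], [-1, 0, x - 5]]) - (0)·det([[0, 0, 1], [-1, x - 4, 0], [0, 0, x - 5]]) + (0)·det([[0, x - 3, 1], [-1, 0, 0], [0, -1, x - 5]]) - (0)·det([[0, x - 3, 0], [-1, 0, x - 4], [0, -1, 0]]).

Evaluating gives χ_A(x) = x^4 - 16x^3 + 96x^2 - 256x + 256 = (x - 4)^4.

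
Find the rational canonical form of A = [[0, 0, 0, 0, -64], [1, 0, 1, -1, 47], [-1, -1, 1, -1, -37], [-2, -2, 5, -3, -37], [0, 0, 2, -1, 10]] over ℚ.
The invariant factors of A (the non-unit diagonal entries of the Smith normal form of xI - A over ℚ[x]) are (x - 4)^2(x^3 + 2x + 4), each dividing the next. The characteristic polynomial is their product, (x - 4)^2(x^3 + 2x + 4).

The rational canonical form is the block-diagonal matrix of companion matrices C(f_i):
R = [[0, 0, 0, 0, -64], [1, 0, 0, 0, 0], [0, 1, 0, 0, 12], [0, 0, 1, 0, -18], [0, 0, 0, 1, 8]].

Note the characteristic polynomial does not split into linear factors over ℚ, so A has no Jordan form over ℚ; the rational canonical form exists over any field.

R = [[0, 0, 0, 0, -64], [1, 0, 0, 0, 0], [0, 1, 0, 0, 12], [0, 0, 1, 0, -18], [0, 0, 0, 1, 8]]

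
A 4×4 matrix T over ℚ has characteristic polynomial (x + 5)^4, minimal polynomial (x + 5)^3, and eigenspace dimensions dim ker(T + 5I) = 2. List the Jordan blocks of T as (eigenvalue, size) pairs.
Jordan blocks: (-5, 3), (-5, 1)

λ = -5: algebraic multiplicity 4 (exponent in χ_T), largest block size 3 (exponent in m_T), 2 blocks (geometric multiplicity). These force block sizes [3, 1].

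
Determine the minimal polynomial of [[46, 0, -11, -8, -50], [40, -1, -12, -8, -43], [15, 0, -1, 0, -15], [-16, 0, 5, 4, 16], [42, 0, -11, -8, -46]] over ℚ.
The characteristic polynomial factors as (x - 4)^2(x + 1)^2(x + 4). The minimal polynomial is ∏(x - λ)^{k_λ} where k_λ is the size of the largest Jordan block at λ.

For λ = -4: rank(A + 4I) = 4, and the largest Jordan block has size 1 (the smallest k with rank((A + 4I)^k) = rank((A + 4I)^(k+1))).
For λ = -1: rank(A + I) = 4, and the largest Jordan block has size 2 (the smallest k with rank((A + I)^k) = rank((A + I)^(k+1))).
For λ = 4: rank(A - 4I) = 4, and the largest Jordan block has size 2 (the smallest k with rank((A - 4I)^k) = rank((A - 4I)^(k+1))).

So m_A(x) = (x - 4)^2(x + 1)^2(x + 4).

m_A(x) = (x - 4)^2(x + 1)^2(x + 4)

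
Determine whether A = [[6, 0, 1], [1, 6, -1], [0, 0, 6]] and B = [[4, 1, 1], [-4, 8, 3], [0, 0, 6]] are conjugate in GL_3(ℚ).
Two matrices over a field are similar if and only if they have the same invariant factors.

Both A and B have characteristic polynomial (x - 6)^3 and minimal polynomial (x - 6)^3. Computing further, both have invariant factors (x - 6)^3. Hence A and B are similar.

Yes.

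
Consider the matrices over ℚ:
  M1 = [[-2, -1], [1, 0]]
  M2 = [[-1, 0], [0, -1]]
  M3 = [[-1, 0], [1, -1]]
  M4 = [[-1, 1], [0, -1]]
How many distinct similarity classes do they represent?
2 classes: {M1, M3, M4}, {M2}

Characteristic polynomials: χ_{M1} = (x + 1)^2, χ_{M2} = (x + 1)^2, χ_{M3} = (x + 1)^2, χ_{M4} = (x + 1)^2.

{M1, M3, M4}: invariant factors (x + 1)^2.

{M2}: invariant factors x + 1, x + 1.

Matrices are similar if and only if their invariant-factor lists agree; the partition into similarity classes is {M1, M3, M4}, {M2}.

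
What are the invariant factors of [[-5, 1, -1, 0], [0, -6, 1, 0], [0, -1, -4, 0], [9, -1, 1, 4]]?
x + 5, (x - 4)(x + 5)^2

The Jordan structure of A has elementary divisors (x + 5)^2, (x + 5), (x - 4). Arranging the block sizes at each eigenvalue in decreasing order and taking row products gives the invariant factors.

Invariant factors (smallest first, each dividing the next): x + 5, (x - 4)(x + 5)^2.

Check: the last factor (x - 4)(x + 5)^2 is the minimal polynomial, and the product (x - 4)(x + 5)^3 is the characteristic polynomial.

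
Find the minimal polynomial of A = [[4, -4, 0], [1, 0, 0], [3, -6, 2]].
The characteristic polynomial factors as (x - 2)^3. The minimal polynomial is ∏(x - λ)^{k_λ} where k_λ is the size of the largest Jordan block at λ.

For λ = 2: rank(A - 2I) = 1, and the largest Jordan block has size 2 (the smallest k with rank((A - 2I)^k) = rank((A - 2I)^(k+1))).

So m_A(x) = (x - 2)^2.

m_A(x) = (x - 2)^2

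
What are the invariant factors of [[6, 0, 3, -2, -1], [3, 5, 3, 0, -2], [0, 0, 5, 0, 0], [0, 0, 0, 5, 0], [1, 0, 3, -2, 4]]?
The Jordan structure of A has elementary divisors (x - 5)^3, (x - 5), (x - 5). Arranging the block sizes at each eigenvalue in decreasing order and taking row products gives the invariant factors.

Invariant factors (smallest first, each dividing the next): x - 5, x - 5, (x - 5)^3.

Check: the last factor (x - 5)^3 is the minimal polynomial, and the product (x - 5)^5 is the characteristic polynomial.

x - 5, x - 5, (x - 5)^3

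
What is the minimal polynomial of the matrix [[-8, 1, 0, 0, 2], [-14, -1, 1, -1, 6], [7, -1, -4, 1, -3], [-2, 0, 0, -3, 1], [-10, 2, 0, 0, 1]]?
The characteristic polynomial factors as (x + 3)^5. The minimal polynomial is ∏(x - λ)^{k_λ} where k_λ is the size of the largest Jordan block at λ.

For λ = -3: rank(A + 3I) = 3, and the largest Jordan block has size 3 (the smallest k with rank((A + 3I)^k) = rank((A + 3I)^(k+1))).

So m_A(x) = (x + 3)^3.

m_A(x) = (x + 3)^3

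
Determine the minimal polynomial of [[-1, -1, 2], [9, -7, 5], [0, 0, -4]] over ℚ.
The characteristic polynomial factors as (x + 4)^3. The minimal polynomial is ∏(x - λ)^{k_λ} where k_λ is the size of the largest Jordan block at λ.

For λ = -4: rank(A + 4I) = 2, and the largest Jordan block has size 3 (the smallest k with rank((A + 4I)^k) = rank((A + 4I)^(k+1))).

So m_A(x) = (x + 4)^3.

m_A(x) = (x + 4)^3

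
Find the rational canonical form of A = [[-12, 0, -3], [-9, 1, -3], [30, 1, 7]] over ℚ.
R = [[0, 0, -3], [1, 0, -4], [0, 1, -4]]

The invariant factors of A (the non-unit diagonal entries of the Smith normal form of xI - A over ℚ[x]) are (x + 3)(x^2 + x + 1), each dividing the next. The characteristic polynomial is their product, (x + 3)(x^2 + x + 1).

The rational canonical form is the block-diagonal matrix of companion matrices C(f_i):
R = [[0, 0, -3], [1, 0, -4], [0, 1, -4]].

Note the characteristic polynomial does not split into linear factors over ℚ, so A has no Jordan form over ℚ; the rational canonical form exists over any field.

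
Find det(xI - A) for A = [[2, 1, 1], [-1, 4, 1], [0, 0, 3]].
χ_A(x) = (x - 3)^3

xI - A = [[x - 2, -1, -1], [1, x - 4, -1], [0, 0, x - 3]].

Expanding det(xI - A) along the first row:
det(xI - A) = + (x - 2)·det([[x - 4, -1], [0, x - 3]]) - (-1)·det([[1, -1], [0, x - 3]]) + (-1)·det([[1, x - 4], [0, 0]]).

Evaluating gives χ_A(x) = x^3 - 9x^2 + 27x - 27 = (x - 3)^3.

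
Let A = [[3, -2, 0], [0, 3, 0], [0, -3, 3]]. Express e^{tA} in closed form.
A has Jordan form J = [[3, 1, 0], [0, 3, 0], [0, 0, 3]] with A = PJP^{-1}, so e^{tA} = P e^{tJ} P^{-1}.

For a Jordan block J_k(λ), e^{tJ_k(λ)} = e^{λt} · (I + tN + t^2 N^2/2! + ... + t^{k-1} N^{k-1}/(k-1)!) where N is the nilpotent superdiagonal part.

Assembling the blocks and conjugating back gives the entries of e^{tA} as shown above.

e^{tA} = [[e^{3*t}, -2*t*e^{3*t}, 0], [0, e^{3*t}, 0], [0, -3*t*e^{3*t}, e^{3*t}]]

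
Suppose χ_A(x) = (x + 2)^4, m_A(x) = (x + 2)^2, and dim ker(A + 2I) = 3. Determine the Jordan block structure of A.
λ = -2: algebraic multiplicity 4 (exponent in χ_A), largest block size 2 (exponent in m_A), 3 blocks (geometric multiplicity). These force block sizes [2, 1, 1].

Jordan blocks: (-2, 2), (-2, 1), (-2, 1)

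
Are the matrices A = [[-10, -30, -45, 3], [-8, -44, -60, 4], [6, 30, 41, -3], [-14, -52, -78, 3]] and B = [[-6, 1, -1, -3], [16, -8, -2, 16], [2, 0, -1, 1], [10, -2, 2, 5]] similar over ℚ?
Both have characteristic polynomial (x + 1)^2(x + 4)^2, but the minimal polynomial of A is (x + 1)^2(x + 4) while the minimal polynomial of B is (x + 1)^2(x + 4)^2. The minimal polynomial is a similarity invariant, so A and B are not similar.

No.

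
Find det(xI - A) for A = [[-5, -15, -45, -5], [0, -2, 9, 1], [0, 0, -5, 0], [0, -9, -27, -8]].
xI - A = [[x + 5, 15, 45, 5], [0, x + 2, -9, -1], [0, 0, x + 5, 0], [0, 9, 27, x + 8]].

Expanding det(xI - A) along the first row:
det(xI - A) = + (x + 5)·det([[x + 2, -9, -1], [0, x + 5, 0], [9, 27, x + 8]]) - (15)·det([[0, -9, -1], [0, x + 5, 0], [0, 27, x + 8]]) + (45)·det([[0, x + 2, -1], [0, 0, 0], [0, 9, x + 8]]) - (5)·det([[0, x + 2, -9], [0, 0, x + 5], [0, 9, 27]]).

Evaluating gives χ_A(x) = x^4 + 20x^3 + 150x^2 + 500x + 625 = (x + 5)^4.

χ_A(x) = (x + 5)^4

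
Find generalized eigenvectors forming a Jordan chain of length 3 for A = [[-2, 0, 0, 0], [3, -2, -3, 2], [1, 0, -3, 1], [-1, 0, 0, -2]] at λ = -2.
v_1 = [[1, 2, 1, -1]]^T, v_2 = [[0, -2, -1, -1]]^T, v_3 = [[0, 1, 0, 0]]^T

We seek v_1 ∈ ker((A + 2I)^3) \ ker((A + 2I)^2), then set v_{i+1} = (A + 2I) v_i.

One such chain is v_1 = [[1, 2, 1, -1]]^T, v_2 = [[0, -2, -1, -1]]^T, v_3 = [[0, 1, 0, 0]]^T. Check: (A + 2I) v_3 = [[0, 0, 0, 0]]^T = 0.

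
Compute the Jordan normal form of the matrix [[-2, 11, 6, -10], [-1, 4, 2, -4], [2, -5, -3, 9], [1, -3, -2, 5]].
J = [[1, 1, 0, 0], [0, 1, 0, 0], [0, 0, 1, 1], [0, 0, 0, 1]]

The characteristic polynomial is det(xI - A) = (x - 1)^4, so the eigenvalues are 1 (algebraic multiplicity 4).

For λ = 1: rank(A - I) = 2, rank((A - I)^2) = 0. The eigenspace has dimension 4 - 2 = 2, so there are 2 Jordan blocks; the rank sequence gives block sizes [2, 2].

Assembling the blocks gives the Jordan form J above.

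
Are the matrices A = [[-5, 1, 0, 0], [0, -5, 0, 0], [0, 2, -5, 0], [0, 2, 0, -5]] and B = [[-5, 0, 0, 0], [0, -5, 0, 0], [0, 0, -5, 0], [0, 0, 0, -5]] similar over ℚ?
Both have characteristic polynomial (x + 5)^4, but the minimal polynomial of A is (x + 5)^2 while the minimal polynomial of B is x + 5. The minimal polynomial is a similarity invariant, so A and B are not similar.

No.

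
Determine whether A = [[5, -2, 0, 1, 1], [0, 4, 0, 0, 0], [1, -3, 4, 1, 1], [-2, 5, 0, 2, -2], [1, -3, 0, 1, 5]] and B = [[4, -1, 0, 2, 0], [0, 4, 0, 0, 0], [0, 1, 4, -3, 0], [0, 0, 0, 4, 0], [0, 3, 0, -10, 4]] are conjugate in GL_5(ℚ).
Two matrices over a field are similar if and only if they have the same invariant factors.

Both A and B have characteristic polynomial (x - 4)^5 and minimal polynomial (x - 4)^2. Computing further, both have invariant factors x - 4, (x - 4)^2, (x - 4)^2. Hence A and B are similar.

Yes.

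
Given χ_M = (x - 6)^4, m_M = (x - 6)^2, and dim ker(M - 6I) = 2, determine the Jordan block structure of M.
Jordan blocks: (6, 2), (6, 2)

λ = 6: algebraic multiplicity 4 (exponent in χ_M), largest block size 2 (exponent in m_M), 2 blocks (geometric multiplicity). These force block sizes [2, 2].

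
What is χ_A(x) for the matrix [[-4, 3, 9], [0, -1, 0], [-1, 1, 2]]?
χ_A(x) = (x + 1)^3

xI - A = [[x + 4, -3, -9], [0, x + 1, 0], [1, -1, x - 2]].

Expanding det(xI - A) along the first row:
det(xI - A) = + (x + 4)·det([[x + 1, 0], [-1, x - 2]]) - (-3)·det([[0, 0], [1, x - 2]]) + (-9)·det([[0, x + 1], [1, -1]]).

Evaluating gives χ_A(x) = x^3 + 3x^2 + 3x + 1 = (x + 1)^3.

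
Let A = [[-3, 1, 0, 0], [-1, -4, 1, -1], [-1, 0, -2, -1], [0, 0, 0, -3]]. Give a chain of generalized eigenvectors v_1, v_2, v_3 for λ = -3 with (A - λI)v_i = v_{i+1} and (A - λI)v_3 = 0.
v_1 = [[0, 0, 1, 0]]^T, v_2 = [[0, 1, 1, 0]]^T, v_3 = [[1, 0, 1, 0]]^T

We seek v_1 ∈ ker((A + 3I)^3) \ ker((A + 3I)^2), then set v_{i+1} = (A + 3I) v_i.

One such chain is v_1 = [[0, 0, 1, 0]]^T, v_2 = [[0, 1, 1, 0]]^T, v_3 = [[1, 0, 1, 0]]^T. Check: (A + 3I) v_3 = [[0, 0, 0, 0]]^T = 0.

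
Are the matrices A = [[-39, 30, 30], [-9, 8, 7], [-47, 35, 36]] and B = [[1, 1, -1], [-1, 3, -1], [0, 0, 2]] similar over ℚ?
trace(A) = 5 but trace(B) = 6. The trace is a similarity invariant, so A and B are not similar.

No.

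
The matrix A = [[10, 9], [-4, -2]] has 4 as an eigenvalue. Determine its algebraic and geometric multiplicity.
The characteristic polynomial is (x - 4)^2, so the factor x - 4 appears with exponent 2: the algebraic multiplicity is 2.

rank(A - 4I) = 1, so the eigenspace has dimension 2 - 1 = 1: the geometric multiplicity is 1.

Since 1 < 2, A is not diagonalizable.

algebraic multiplicity 2, geometric multiplicity 1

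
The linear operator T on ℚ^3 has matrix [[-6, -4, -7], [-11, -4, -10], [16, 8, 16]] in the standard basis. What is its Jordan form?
The characteristic polynomial is det(xI - A) = (x - 2)^3, so the eigenvalues are 2 (algebraic multiplicity 3).

For λ = 2: rank(A - 2I) = 2, rank((A - 2I)^2) = 1, rank((A - 2I)^3) = 0. The eigenspace has dimension 3 - 2 = 1, so there is 1 Jordan block; the rank sequence gives block sizes [3].

Assembling the blocks gives the Jordan form J above.

J = [[2, 1, 0], [0, 2, 1], [0, 0, 2]]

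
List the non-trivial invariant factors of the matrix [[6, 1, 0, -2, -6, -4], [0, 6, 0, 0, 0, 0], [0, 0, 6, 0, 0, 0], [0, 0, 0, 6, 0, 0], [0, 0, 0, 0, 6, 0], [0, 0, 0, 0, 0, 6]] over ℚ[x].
The Jordan structure of A has elementary divisors (x - 6)^2, (x - 6), (x - 6), (x - 6), (x - 6). Arranging the block sizes at each eigenvalue in decreasing order and taking row products gives the invariant factors.

Invariant factors (smallest first, each dividing the next): x - 6, x - 6, x - 6, x - 6, (x - 6)^2.

Check: the last factor (x - 6)^2 is the minimal polynomial, and the product (x - 6)^6 is the characteristic polynomial.

x - 6, x - 6, x - 6, x - 6, (x - 6)^2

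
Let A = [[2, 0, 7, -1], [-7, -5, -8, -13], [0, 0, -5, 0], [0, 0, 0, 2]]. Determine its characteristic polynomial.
xI - A = [[x - 2, 0, -7, 1], [7, x + 5, 8, 13], [0, 0, x + 5, 0], [0, 0, 0, x - 2]].

Expanding det(xI - A) along the first row:
det(xI - A) = + (x - 2)·det([[x + 5, 8, 13], [0, x + 5, 0], [0, 0, x - 2]]) - (0)·det([[7, 8, 13], [0, x + 5, 0], [0, 0, x - 2]]) + (-7)·det([[7, x + 5, 13], [0, 0, 0], [0, 0, x - 2]]) - (1)·det([[7, x + 5, 8], [0, 0, x + 5], [0, 0, 0]]).

Evaluating gives χ_A(x) = x^4 + 6x^3 - 11x^2 - 60x + 100 = (x - 2)^2(x + 5)^2.

χ_A(x) = (x - 2)^2(x + 5)^2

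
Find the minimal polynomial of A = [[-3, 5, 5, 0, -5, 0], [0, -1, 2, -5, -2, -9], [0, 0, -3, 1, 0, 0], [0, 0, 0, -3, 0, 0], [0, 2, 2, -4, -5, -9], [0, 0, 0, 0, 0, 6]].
The characteristic polynomial factors as (x - 6)(x + 3)^5. The minimal polynomial is ∏(x - λ)^{k_λ} where k_λ is the size of the largest Jordan block at λ.

For λ = -3: rank(A + 3I) = 3, and the largest Jordan block has size 2 (the smallest k with rank((A + 3I)^k) = rank((A + 3I)^(k+1))).
For λ = 6: rank(A - 6I) = 5, and the largest Jordan block has size 1 (the smallest k with rank((A - 6I)^k) = rank((A - 6I)^(k+1))).

So m_A(x) = (x - 6)(x + 3)^2.

m_A(x) = (x - 6)(x + 3)^2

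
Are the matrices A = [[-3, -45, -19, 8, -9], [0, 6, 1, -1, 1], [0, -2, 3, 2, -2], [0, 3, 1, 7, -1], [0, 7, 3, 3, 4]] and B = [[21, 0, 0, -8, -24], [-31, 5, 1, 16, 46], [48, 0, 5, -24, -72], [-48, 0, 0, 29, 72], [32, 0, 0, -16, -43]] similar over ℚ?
No.

Both have characteristic polynomial (x - 5)^4(x + 3), but the minimal polynomial of A is (x - 5)^3(x + 3) while the minimal polynomial of B is (x - 5)^2(x + 3). The minimal polynomial is a similarity invariant, so A and B are not similar.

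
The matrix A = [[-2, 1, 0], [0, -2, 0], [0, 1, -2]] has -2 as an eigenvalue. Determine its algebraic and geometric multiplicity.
The characteristic polynomial is (x + 2)^3, so the factor x + 2 appears with exponent 3: the algebraic multiplicity is 3.

rank(A + 2I) = 1, so the eigenspace has dimension 3 - 1 = 2: the geometric multiplicity is 2.

Since 2 < 3, A is not diagonalizable.

algebraic multiplicity 3, geometric multiplicity 2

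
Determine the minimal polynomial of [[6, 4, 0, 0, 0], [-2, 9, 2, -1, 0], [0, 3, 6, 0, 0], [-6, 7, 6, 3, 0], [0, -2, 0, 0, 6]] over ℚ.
The characteristic polynomial factors as (x - 6)^5. The minimal polynomial is ∏(x - λ)^{k_λ} where k_λ is the size of the largest Jordan block at λ.

For λ = 6: rank(A - 6I) = 2, and the largest Jordan block has size 3 (the smallest k with rank((A - 6I)^k) = rank((A - 6I)^(k+1))).

So m_A(x) = (x - 6)^3.

m_A(x) = (x - 6)^3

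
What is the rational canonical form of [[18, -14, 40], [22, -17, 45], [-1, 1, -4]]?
R = [[0, 0, 12], [1, 0, 7], [0, 1, -3]]

The invariant factors of A (the non-unit diagonal entries of the Smith normal form of xI - A over ℚ[x]) are (x + 4)(x^2 - x - 3), each dividing the next. The characteristic polynomial is their product, (x + 4)(x^2 - x - 3).

The rational canonical form is the block-diagonal matrix of companion matrices C(f_i):
R = [[0, 0, 12], [1, 0, 7], [0, 1, -3]].

Note the characteristic polynomial does not split into linear factors over ℚ, so A has no Jordan form over ℚ; the rational canonical form exists over any field.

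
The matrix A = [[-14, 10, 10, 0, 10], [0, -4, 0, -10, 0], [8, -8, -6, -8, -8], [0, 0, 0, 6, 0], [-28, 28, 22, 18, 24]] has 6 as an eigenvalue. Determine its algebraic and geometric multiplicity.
algebraic multiplicity 2, geometric multiplicity 2

The characteristic polynomial is (x - 6)^2(x - 2)(x + 4)^2, so the factor x - 6 appears with exponent 2: the algebraic multiplicity is 2.

rank(A - 6I) = 3, so the eigenspace has dimension 5 - 3 = 2: the geometric multiplicity is 2.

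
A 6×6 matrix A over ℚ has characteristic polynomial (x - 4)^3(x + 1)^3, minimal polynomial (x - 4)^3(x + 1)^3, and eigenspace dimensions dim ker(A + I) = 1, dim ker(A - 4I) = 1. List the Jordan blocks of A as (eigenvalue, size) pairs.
λ = -1: algebraic multiplicity 3 (exponent in χ_A), largest block size 3 (exponent in m_A), 1 block (geometric multiplicity). This forces block sizes [3].
λ = 4: algebraic multiplicity 3 (exponent in χ_A), largest block size 3 (exponent in m_A), 1 block (geometric multiplicity). This forces block sizes [3].

Jordan blocks: (-1, 3), (4, 3)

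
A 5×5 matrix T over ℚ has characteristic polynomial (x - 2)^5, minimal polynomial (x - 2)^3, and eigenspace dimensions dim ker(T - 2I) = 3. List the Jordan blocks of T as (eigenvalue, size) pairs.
Jordan blocks: (2, 3), (2, 1), (2, 1)

λ = 2: algebraic multiplicity 5 (exponent in χ_T), largest block size 3 (exponent in m_T), 3 blocks (geometric multiplicity). These force block sizes [3, 1, 1].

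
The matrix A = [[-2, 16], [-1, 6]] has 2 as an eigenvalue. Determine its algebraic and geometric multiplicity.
algebraic multiplicity 2, geometric multiplicity 1

The characteristic polynomial is (x - 2)^2, so the factor x - 2 appears with exponent 2: the algebraic multiplicity is 2.

rank(A - 2I) = 1, so the eigenspace has dimension 2 - 1 = 1: the geometric multiplicity is 1.

Since 1 < 2, A is not diagonalizable.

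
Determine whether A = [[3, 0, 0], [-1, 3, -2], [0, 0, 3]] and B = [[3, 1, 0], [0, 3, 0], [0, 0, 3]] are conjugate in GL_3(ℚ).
Two matrices over a field are similar if and only if they have the same invariant factors.

Both A and B have characteristic polynomial (x - 3)^3 and minimal polynomial (x - 3)^2. Computing further, both have invariant factors x - 3, (x - 3)^2. Hence A and B are similar.

Yes.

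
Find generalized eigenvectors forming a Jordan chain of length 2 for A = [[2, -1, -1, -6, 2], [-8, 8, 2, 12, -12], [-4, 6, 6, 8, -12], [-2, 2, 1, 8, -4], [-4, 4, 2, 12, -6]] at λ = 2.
We seek v_1 ∈ ker((A - 2I)^2) \ ker(A - 2I), then set v_{i+1} = (A - 2I) v_i.

One such chain is v_1 = [[-1, -1, 0, 0, 0]]^T, v_2 = [[1, 2, -2, 0, 0]]^T. Check: (A - 2I) v_2 = [[0, 0, 0, 0, 0]]^T = 0.

v_1 = [[-1, -1, 0, 0, 0]]^T, v_2 = [[1, 2, -2, 0, 0]]^T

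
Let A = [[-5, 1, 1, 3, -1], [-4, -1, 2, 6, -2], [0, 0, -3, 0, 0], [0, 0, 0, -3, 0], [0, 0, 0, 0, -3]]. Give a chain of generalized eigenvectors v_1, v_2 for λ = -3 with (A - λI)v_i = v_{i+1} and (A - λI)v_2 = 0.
We seek v_1 ∈ ker((A + 3I)^2) \ ker(A + 3I), then set v_{i+1} = (A + 3I) v_i.

One such chain is v_1 = [[-1, 0, 0, 0, 1]]^T, v_2 = [[1, 2, 0, 0, 0]]^T. Check: (A + 3I) v_2 = [[0, 0, 0, 0, 0]]^T = 0.

v_1 = [[-1, 0, 0, 0, 1]]^T, v_2 = [[1, 2, 0, 0, 0]]^T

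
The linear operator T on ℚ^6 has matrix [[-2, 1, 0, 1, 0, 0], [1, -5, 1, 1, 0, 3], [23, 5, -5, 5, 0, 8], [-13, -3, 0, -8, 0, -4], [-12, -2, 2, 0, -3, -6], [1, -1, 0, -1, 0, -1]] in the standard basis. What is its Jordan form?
J = [[-5, 1, 0, 0, 0, 0], [0, -5, 1, 0, 0, 0], [0, 0, -5, 0, 0, 0], [0, 0, 0, -5, 0, 0], [0, 0, 0, 0, -3, 0], [0, 0, 0, 0, 0, -1]]

The characteristic polynomial is det(xI - A) = (x + 1)(x + 3)(x + 5)^4, so the eigenvalues are -5 (algebraic multiplicity 4), -3 (algebraic multiplicity 1), -1 (algebraic multiplicity 1).

For λ = -5: rank(A + 5I) = 4, rank((A + 5I)^2) = 3, rank((A + 5I)^3) = 2. The eigenspace has dimension 6 - 4 = 2, so there are 2 Jordan blocks; the rank sequence gives block sizes [3, 1].

For λ = -3: algebraic multiplicity 1 gives one 1×1 block.

For λ = -1: algebraic multiplicity 1 gives one 1×1 block.

Assembling the blocks gives the Jordan form J above.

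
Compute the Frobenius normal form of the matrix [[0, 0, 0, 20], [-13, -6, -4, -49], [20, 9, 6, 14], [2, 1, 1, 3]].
R = [[0, 0, 0, 20], [1, 0, 0, 21], [0, 1, 0, 5], [0, 0, 1, 3]]

The invariant factors of A (the non-unit diagonal entries of the Smith normal form of xI - A over ℚ[x]) are (x - 5)(x + 1)(x^2 + x + 4), each dividing the next. The characteristic polynomial is their product, (x - 5)(x + 1)(x^2 + x + 4).

The rational canonical form is the block-diagonal matrix of companion matrices C(f_i):
R = [[0, 0, 0, 20], [1, 0, 0, 21], [0, 1, 0, 5], [0, 0, 1, 3]].

Note the characteristic polynomial does not split into linear factors over ℚ, so A has no Jordan form over ℚ; the rational canonical form exists over any field.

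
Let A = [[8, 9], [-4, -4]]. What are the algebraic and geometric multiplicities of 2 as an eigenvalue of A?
The characteristic polynomial is (x - 2)^2, so the factor x - 2 appears with exponent 2: the algebraic multiplicity is 2.

rank(A - 2I) = 1, so the eigenspace has dimension 2 - 1 = 1: the geometric multiplicity is 1.

Since 1 < 2, A is not diagonalizable.

algebraic multiplicity 2, geometric multiplicity 1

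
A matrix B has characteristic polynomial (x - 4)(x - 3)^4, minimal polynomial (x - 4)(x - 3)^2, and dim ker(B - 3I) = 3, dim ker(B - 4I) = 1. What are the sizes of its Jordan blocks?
Jordan blocks: (3, 2), (3, 1), (3, 1), (4, 1)

λ = 3: algebraic multiplicity 4 (exponent in χ_B), largest block size 2 (exponent in m_B), 3 blocks (geometric multiplicity). These force block sizes [2, 1, 1].
λ = 4: algebraic multiplicity 1 (exponent in χ_B), largest block size 1 (exponent in m_B), 1 block (geometric multiplicity). This forces block sizes [1].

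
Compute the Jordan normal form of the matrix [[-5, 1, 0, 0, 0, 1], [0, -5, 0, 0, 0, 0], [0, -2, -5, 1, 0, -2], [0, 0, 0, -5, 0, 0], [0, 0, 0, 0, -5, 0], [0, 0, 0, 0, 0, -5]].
The characteristic polynomial is det(xI - A) = (x + 5)^6, so the eigenvalues are -5 (algebraic multiplicity 6).

For λ = -5: rank(A + 5I) = 2, rank((A + 5I)^2) = 0. The eigenspace has dimension 6 - 2 = 4, so there are 4 Jordan blocks; the rank sequence gives block sizes [2, 2, 1, 1].

Assembling the blocks gives the Jordan form J above.

J = [[-5, 1, 0, 0, 0, 0], [0, -5, 0, 0, 0, 0], [0, 0, -5, 1, 0, 0], [0, 0, 0, -5, 0, 0], [0, 0, 0, 0, -5, 0], [0, 0, 0, 0, 0, -5]]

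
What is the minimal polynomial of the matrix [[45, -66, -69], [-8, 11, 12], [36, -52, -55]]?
m_A(x) = (x - 3)(x + 1)^2

The characteristic polynomial factors as (x - 3)(x + 1)^2. The minimal polynomial is ∏(x - λ)^{k_λ} where k_λ is the size of the largest Jordan block at λ.

For λ = -1: rank(A + I) = 2, and the largest Jordan block has size 2 (the smallest k with rank((A + I)^k) = rank((A + I)^(k+1))).
For λ = 3: rank(A - 3I) = 2, and the largest Jordan block has size 1 (the smallest k with rank((A - 3I)^k) = rank((A - 3I)^(k+1))).

So m_A(x) = (x - 3)(x + 1)^2.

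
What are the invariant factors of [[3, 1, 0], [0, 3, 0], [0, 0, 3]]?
x - 3, (x - 3)^2

The Jordan structure of A has elementary divisors (x - 3)^2, (x - 3). Arranging the block sizes at each eigenvalue in decreasing order and taking row products gives the invariant factors.

Invariant factors (smallest first, each dividing the next): x - 3, (x - 3)^2.

Check: the last factor (x - 3)^2 is the minimal polynomial, and the product (x - 3)^3 is the characteristic polynomial.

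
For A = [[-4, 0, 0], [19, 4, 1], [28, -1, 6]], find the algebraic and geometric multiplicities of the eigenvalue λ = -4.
algebraic multiplicity 1, geometric multiplicity 1

The characteristic polynomial is (x - 5)^2(x + 4), so the factor x + 4 appears with exponent 1: the algebraic multiplicity is 1.

rank(A + 4I) = 2, so the eigenspace has dimension 3 - 2 = 1: the geometric multiplicity is 1.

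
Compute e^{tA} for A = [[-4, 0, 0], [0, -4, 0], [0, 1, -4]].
A has Jordan form J = [[-4, 1, 0], [0, -4, 0], [0, 0, -4]] with A = PJP^{-1}, so e^{tA} = P e^{tJ} P^{-1}.

For a Jordan block J_k(λ), e^{tJ_k(λ)} = e^{λt} · (I + tN + t^2 N^2/2! + ... + t^{k-1} N^{k-1}/(k-1)!) where N is the nilpotent superdiagonal part.

Assembling the blocks and conjugating back gives the entries of e^{tA} as shown above.

e^{tA} = [[e^{-4*t}, 0, 0], [0, e^{-4*t}, 0], [0, t*e^{-4*t}, e^{-4*t}]]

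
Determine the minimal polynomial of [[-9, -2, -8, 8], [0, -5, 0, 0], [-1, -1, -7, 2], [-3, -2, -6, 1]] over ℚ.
m_A(x) = (x + 5)^2

The characteristic polynomial factors as (x + 5)^4. The minimal polynomial is ∏(x - λ)^{k_λ} where k_λ is the size of the largest Jordan block at λ.

For λ = -5: rank(A + 5I) = 2, and the largest Jordan block has size 2 (the smallest k with rank((A + 5I)^k) = rank((A + 5I)^(k+1))).

So m_A(x) = (x + 5)^2.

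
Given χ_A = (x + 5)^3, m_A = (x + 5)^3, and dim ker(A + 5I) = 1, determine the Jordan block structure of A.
Jordan blocks: (-5, 3)

λ = -5: algebraic multiplicity 3 (exponent in χ_A), largest block size 3 (exponent in m_A), 1 block (geometric multiplicity). This forces block sizes [3].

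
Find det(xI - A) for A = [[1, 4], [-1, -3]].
χ_A(x) = (x + 1)^2

xI - A = [[x - 1, -4], [1, x + 3]].

Expanding det(xI - A) along the first row:
det(xI - A) = + (x - 1)·det([[x + 3]]) - (-4)·det([[1]]).

Evaluating gives χ_A(x) = x^2 + 2x + 1 = (x + 1)^2.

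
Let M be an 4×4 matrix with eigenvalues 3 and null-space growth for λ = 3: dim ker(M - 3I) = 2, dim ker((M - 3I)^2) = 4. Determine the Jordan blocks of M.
λ = 3: successive nullity increments [2, 2] count blocks of size ≥ k; block sizes are [2, 2].

Jordan blocks: (3, 2), (3, 2)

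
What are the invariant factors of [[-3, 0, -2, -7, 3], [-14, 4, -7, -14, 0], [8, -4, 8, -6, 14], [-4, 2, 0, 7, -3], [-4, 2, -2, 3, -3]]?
(x - 4)^2, (x - 4)^2(x + 3)

The Jordan structure of A has elementary divisors (x + 3), (x - 4)^2, (x - 4)^2. Arranging the block sizes at each eigenvalue in decreasing order and taking row products gives the invariant factors.

Invariant factors (smallest first, each dividing the next): (x - 4)^2, (x - 4)^2(x + 3).

Check: the last factor (x - 4)^2(x + 3) is the minimal polynomial, and the product (x - 4)^4(x + 3) is the characteristic polynomial.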